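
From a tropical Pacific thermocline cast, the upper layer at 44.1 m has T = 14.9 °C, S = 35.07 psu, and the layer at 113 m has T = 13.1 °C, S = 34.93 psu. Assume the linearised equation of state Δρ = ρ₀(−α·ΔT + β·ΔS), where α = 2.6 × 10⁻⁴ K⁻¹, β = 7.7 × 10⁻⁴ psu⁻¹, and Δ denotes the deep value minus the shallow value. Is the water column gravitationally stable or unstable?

stable

ΔT = 13.1 − 14.9 = -1.8 K and ΔS = 34.93 − 35.07 = -0.14 psu (deep − shallow).
−αΔT = 4.68 × 10⁻⁴; βΔS = -1.078 × 10⁻⁴; sum Δρ/ρ₀ = 3.602 × 10⁻⁴.
Δρ/ρ₀ > 0, so Δρ > 0: deeper water is denser → statically stable.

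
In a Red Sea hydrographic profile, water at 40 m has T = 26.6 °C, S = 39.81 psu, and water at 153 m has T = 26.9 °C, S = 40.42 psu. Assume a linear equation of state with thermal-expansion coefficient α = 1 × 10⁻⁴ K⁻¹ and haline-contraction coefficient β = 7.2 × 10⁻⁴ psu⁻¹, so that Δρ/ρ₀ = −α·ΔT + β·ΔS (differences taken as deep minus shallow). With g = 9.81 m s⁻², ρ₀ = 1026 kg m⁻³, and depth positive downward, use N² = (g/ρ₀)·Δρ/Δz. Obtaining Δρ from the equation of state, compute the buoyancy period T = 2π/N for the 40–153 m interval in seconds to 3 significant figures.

1.05 × 10³ s

ΔT = +0.3 K, ΔS = +0.61 psu (deep − shallow).
Δρ/ρ₀ = −αΔT + βΔS = -3.00 × 10⁻⁵ + 4.392 × 10⁻⁴ = 4.092 × 10⁻⁴, so Δρ ≈ 0.4198 kg m⁻³.
N² = (g/ρ₀)·Δρ/Δz = g·(Δρ/ρ₀)/Δz = 9.81 × 4.092 × 10⁻⁴ / 113 = 3.5524 × 10⁻⁵ s⁻².
N = √(3.5524 × 10⁻⁵) = 5.9602 × 10⁻³ rad s⁻¹ → T = 2π/N = 1.0542 × 10³ s ≈ 1.05 × 10³ s.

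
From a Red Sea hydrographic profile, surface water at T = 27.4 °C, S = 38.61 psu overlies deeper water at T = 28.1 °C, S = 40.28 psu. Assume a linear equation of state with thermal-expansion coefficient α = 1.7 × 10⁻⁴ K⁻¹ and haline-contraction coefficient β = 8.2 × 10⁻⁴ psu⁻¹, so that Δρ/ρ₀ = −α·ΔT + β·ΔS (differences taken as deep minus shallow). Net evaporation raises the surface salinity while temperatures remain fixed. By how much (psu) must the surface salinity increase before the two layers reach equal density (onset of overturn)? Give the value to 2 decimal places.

1.52 psu

Neutral buoyancy requires −α(T_deep − T_surf) + β(S_deep − S_surf′) = 0.
S_surf′ = S_deep − (α/β)·ΔT = 40.28 − (1.7 × 10⁻⁴/8.2 × 10⁻⁴)·(+0.7) = 40.1349 psu.
Increase required: 40.1349 − 38.61 = 1.5249 psu.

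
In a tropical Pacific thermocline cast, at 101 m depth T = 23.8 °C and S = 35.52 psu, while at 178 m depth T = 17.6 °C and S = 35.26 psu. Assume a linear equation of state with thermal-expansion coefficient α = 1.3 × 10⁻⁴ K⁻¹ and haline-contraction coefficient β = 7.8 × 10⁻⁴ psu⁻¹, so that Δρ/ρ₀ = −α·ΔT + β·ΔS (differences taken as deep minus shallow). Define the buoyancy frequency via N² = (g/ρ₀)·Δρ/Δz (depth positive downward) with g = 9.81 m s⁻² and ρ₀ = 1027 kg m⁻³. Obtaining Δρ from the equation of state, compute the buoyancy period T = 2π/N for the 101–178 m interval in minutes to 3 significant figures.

ΔT = -6.2 K, ΔS = -0.26 psu (deep − shallow).
Δρ/ρ₀ = −αΔT + βΔS = 8.06 × 10⁻⁴ − 2.028 × 10⁻⁴ = 6.032 × 10⁻⁴, so Δρ ≈ 0.6195 kg m⁻³.
N² = (g/ρ₀)·Δρ/Δz = g·(Δρ/ρ₀)/Δz = 9.81 × 6.032 × 10⁻⁴ / 77 = 7.6849 × 10⁻⁵ s⁻².
N = √(7.6849 × 10⁻⁵) = 8.7664 × 10⁻³ rad s⁻¹ → T = 2π/N = 716.73 s = 11.946 min ≈ 11.9 min.

11.9 min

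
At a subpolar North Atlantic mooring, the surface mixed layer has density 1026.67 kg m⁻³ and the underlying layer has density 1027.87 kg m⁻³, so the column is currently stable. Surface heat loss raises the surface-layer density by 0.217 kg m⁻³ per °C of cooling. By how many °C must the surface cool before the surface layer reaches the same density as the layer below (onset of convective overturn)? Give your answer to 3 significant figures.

Density deficit of the surface layer: 1027.87 − 1026.67 = 1.2 kg m⁻³.
Required change = 1.2 / 0.217 = 5.53 °C.

5.53 °C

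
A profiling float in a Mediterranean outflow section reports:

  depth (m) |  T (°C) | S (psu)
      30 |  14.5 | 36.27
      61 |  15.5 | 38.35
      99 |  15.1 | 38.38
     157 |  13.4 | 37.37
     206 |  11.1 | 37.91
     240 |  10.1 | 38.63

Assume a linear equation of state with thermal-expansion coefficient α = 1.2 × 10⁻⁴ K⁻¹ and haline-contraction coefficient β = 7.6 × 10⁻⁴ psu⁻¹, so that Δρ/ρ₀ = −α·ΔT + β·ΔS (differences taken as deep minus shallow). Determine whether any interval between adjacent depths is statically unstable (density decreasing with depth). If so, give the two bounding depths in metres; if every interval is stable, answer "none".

99–157 m

Evaluate Δρ/ρ₀ = −αΔT + βΔS across each adjacent pair:
  30–61 m: −αΔT+βΔS = −(1.2 × 10⁻⁴)(+1.0)+(7.6 × 10⁻⁴)(+2.08) = 1.5 × 10⁻³ → stable
  61–99 m: −αΔT+βΔS = −(1.2 × 10⁻⁴)(-0.4)+(7.6 × 10⁻⁴)(+0.03) = 7.1 × 10⁻⁵ → stable
  99–157 m: −αΔT+βΔS = −(1.2 × 10⁻⁴)(-1.7)+(7.6 × 10⁻⁴)(-1.01) = -5.6 × 10⁻⁴ → UNSTABLE
  157–206 m: −αΔT+βΔS = −(1.2 × 10⁻⁴)(-2.3)+(7.6 × 10⁻⁴)(+0.54) = 6.9 × 10⁻⁴ → stable
  206–240 m: −αΔT+βΔS = −(1.2 × 10⁻⁴)(-1.0)+(7.6 × 10⁻⁴)(+0.72) = 6.7 × 10⁻⁴ → stable
The 99–157 m interval has Δρ < 0: lighter water underlies denser water.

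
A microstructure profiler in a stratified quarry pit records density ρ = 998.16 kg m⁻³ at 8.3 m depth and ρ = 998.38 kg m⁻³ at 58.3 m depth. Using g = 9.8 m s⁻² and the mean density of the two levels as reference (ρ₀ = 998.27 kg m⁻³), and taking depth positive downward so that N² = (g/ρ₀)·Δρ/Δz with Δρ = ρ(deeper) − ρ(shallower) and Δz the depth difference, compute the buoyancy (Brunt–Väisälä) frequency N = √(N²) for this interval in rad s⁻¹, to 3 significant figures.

Δρ = 998.38 − 998.16 = 0.22 kg m⁻³ over Δz = 58.3 − 8.3 = 50 m.
N² = (9.8/998.27) × (0.22/50) = 4.3195 × 10⁻⁵ s⁻².
N = √(4.3195 × 10⁻⁵) = 6.5723 × 10⁻³ rad s⁻¹ ≈ 6.57 × 10⁻³ rad s⁻¹.

6.57 × 10⁻³ rad s⁻¹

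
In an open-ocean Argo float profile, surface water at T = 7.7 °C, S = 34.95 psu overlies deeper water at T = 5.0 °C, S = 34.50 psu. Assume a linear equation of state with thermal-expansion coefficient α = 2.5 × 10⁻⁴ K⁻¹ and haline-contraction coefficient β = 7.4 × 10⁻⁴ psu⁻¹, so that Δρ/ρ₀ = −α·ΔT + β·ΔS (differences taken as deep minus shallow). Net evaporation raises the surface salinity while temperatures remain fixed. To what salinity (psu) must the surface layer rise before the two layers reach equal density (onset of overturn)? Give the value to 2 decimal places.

Neutral buoyancy requires −α(T_deep − T_surf) + β(S_deep − S_surf′) = 0.
S_surf′ = S_deep − (α/β)·ΔT = 34.50 − (2.5 × 10⁻⁴/7.4 × 10⁻⁴)·(-2.7) = 35.4122 psu.
Increase required: 35.4122 − 34.95 = 0.4622 psu.

35.41 psu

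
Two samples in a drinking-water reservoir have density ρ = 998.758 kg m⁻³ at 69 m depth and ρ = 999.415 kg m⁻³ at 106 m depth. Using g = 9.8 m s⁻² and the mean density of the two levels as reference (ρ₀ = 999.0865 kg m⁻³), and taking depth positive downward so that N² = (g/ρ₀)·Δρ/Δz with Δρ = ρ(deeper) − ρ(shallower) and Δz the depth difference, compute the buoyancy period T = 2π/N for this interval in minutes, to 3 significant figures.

7.93 min

Δρ = 999.415 − 998.758 = 0.657 kg m⁻³ over Δz = 106 − 69 = 37 m.
N² = (9.8/999.0865) × (0.657/37) = 1.7418 × 10⁻⁴ s⁻².
N = √(1.7418 × 10⁻⁴) = 0.013198 rad s⁻¹, so T = 2π/N = 476.07 s = 7.9345 min ≈ 7.93 min.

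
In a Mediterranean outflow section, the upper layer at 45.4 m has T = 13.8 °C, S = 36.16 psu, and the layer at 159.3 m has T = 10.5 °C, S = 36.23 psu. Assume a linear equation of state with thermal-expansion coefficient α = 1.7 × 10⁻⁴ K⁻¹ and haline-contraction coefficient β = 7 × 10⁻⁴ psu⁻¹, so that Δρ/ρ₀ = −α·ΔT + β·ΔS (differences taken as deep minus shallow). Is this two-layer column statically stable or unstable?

stable

ΔT = 10.5 − 13.8 = -3.3 K and ΔS = 36.23 − 36.16 = +0.07 psu (deep − shallow).
−αΔT = 5.61 × 10⁻⁴; βΔS = 4.90 × 10⁻⁵; sum Δρ/ρ₀ = 6.10 × 10⁻⁴.
Δρ/ρ₀ > 0, so Δρ > 0: deeper water is denser → statically stable.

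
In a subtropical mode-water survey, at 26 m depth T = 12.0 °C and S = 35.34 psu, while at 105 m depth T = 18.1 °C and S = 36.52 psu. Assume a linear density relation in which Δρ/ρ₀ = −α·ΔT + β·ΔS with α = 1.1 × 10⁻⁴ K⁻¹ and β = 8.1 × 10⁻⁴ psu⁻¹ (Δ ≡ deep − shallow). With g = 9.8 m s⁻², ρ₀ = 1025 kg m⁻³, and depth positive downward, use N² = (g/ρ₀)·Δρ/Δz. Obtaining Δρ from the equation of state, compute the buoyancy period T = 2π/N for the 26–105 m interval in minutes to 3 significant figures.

ΔT = +6.1 K, ΔS = +1.18 psu (deep − shallow).
Δρ/ρ₀ = −αΔT + βΔS = -6.71 × 10⁻⁴ + 9.558 × 10⁻⁴ = 2.848 × 10⁻⁴, so Δρ ≈ 0.2919 kg m⁻³.
N² = (g/ρ₀)·Δρ/Δz = g·(Δρ/ρ₀)/Δz = 9.8 × 2.848 × 10⁻⁴ / 79 = 3.5330 × 10⁻⁵ s⁻².
N = √(3.5330 × 10⁻⁵) = 5.9439 × 10⁻³ rad s⁻¹ → T = 2π/N = 1.0571 × 10³ s = 17.618 min ≈ 17.6 min.

17.6 min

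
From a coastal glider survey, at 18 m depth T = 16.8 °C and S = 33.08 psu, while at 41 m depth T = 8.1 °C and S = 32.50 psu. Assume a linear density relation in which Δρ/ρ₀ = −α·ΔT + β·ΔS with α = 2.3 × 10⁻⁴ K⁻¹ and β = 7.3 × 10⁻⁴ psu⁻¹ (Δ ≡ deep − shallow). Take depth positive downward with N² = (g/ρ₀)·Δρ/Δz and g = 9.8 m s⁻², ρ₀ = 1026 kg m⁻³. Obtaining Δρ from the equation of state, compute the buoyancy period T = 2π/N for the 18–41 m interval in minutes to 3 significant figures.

ΔT = -8.7 K, ΔS = -0.58 psu (deep − shallow).
Δρ/ρ₀ = −αΔT + βΔS = 2.001 × 10⁻³ − 4.234 × 10⁻⁴ = 1.5776 × 10⁻³, so Δρ ≈ 1.619 kg m⁻³.
N² = (g/ρ₀)·Δρ/Δz = g·(Δρ/ρ₀)/Δz = 9.8 × 1.5776 × 10⁻³ / 23 = 6.7219 × 10⁻⁴ s⁻².
N = √(6.7219 × 10⁻⁴) = 0.025927 rad s⁻¹ → T = 2π/N = 242.34 s = 4.0390 min ≈ 4.04 min.

4.04 min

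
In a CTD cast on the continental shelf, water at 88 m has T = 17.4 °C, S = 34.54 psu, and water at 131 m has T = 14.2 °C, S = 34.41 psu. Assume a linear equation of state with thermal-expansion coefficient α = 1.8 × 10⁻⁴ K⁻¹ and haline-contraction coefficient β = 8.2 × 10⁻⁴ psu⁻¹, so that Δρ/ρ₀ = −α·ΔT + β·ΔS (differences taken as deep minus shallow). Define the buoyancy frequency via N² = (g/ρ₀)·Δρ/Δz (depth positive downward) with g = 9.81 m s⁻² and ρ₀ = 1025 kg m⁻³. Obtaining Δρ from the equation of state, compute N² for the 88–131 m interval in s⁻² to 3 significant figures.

1.07 × 10⁻⁴ s⁻²

ΔT = -3.2 K, ΔS = -0.13 psu (deep − shallow).
Δρ/ρ₀ = −αΔT + βΔS = 5.76 × 10⁻⁴ − 1.066 × 10⁻⁴ = 4.694 × 10⁻⁴, so Δρ ≈ 0.4811 kg m⁻³.
N² = (g/ρ₀)·Δρ/Δz = g·(Δρ/ρ₀)/Δz = 9.81 × 4.694 × 10⁻⁴ / 43 = 1.0709 × 10⁻⁴ s⁻² ≈ 1.07 × 10⁻⁴ s⁻².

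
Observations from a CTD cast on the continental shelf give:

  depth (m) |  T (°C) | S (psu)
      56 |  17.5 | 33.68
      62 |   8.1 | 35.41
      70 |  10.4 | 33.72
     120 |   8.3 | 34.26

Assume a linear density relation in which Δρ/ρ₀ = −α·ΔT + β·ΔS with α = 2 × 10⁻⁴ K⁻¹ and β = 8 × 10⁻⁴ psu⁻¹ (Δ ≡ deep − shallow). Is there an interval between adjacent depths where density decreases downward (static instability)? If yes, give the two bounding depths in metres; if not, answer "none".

Evaluate Δρ/ρ₀ = −αΔT + βΔS across each adjacent pair:
  56–62 m: −αΔT+βΔS = −(2 × 10⁻⁴)(-9.4)+(8 × 10⁻⁴)(+1.73) = 3.3 × 10⁻³ → stable
  62–70 m: −αΔT+βΔS = −(2 × 10⁻⁴)(+2.3)+(8 × 10⁻⁴)(-1.69) = -1.8 × 10⁻³ → UNSTABLE
  70–120 m: −αΔT+βΔS = −(2 × 10⁻⁴)(-2.1)+(8 × 10⁻⁴)(+0.54) = 8.5 × 10⁻⁴ → stable
The 62–70 m interval has Δρ < 0: lighter water underlies denser water.

62–70 m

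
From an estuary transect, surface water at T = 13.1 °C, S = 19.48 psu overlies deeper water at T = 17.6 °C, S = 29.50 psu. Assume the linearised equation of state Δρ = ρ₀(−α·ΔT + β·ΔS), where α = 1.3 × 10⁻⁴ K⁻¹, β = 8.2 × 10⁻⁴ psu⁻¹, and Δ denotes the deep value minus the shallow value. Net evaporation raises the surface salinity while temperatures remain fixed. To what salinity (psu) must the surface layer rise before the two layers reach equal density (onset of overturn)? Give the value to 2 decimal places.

28.79 psu

Neutral buoyancy requires −α(T_deep − T_surf) + β(S_deep − S_surf′) = 0.
S_surf′ = S_deep − (α/β)·ΔT = 29.50 − (1.3 × 10⁻⁴/8.2 × 10⁻⁴)·(+4.5) = 28.7866 psu.
Increase required: 28.7866 − 19.48 = 9.3066 psu.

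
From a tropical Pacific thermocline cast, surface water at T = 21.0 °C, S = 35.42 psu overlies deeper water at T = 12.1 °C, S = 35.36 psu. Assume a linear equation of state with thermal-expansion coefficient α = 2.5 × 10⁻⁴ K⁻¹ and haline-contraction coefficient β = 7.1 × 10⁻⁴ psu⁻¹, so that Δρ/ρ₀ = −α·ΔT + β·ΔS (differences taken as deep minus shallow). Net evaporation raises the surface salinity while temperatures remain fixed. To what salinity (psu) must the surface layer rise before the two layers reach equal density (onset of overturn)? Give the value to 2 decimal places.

Neutral buoyancy requires −α(T_deep − T_surf) + β(S_deep − S_surf′) = 0.
S_surf′ = S_deep − (α/β)·ΔT = 35.36 − (2.5 × 10⁻⁴/7.1 × 10⁻⁴)·(-8.9) = 38.4938 psu.
Increase required: 38.4938 − 35.42 = 3.0738 psu.

38.49 psu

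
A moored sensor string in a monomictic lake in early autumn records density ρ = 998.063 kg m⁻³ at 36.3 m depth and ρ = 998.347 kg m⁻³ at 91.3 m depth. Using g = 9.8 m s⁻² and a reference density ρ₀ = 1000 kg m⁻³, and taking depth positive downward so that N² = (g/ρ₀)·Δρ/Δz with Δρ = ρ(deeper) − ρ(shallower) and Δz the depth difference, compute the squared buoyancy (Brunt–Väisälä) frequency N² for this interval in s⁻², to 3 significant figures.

5.06 × 10⁻⁵ s⁻²

Δρ = 998.347 − 998.063 = 0.284 kg m⁻³ over Δz = 91.3 − 36.3 = 55 m.
N² = (9.8/1000) × (0.284/55) = 5.0604 × 10⁻⁵ s⁻² ≈ 5.06 × 10⁻⁵ s⁻².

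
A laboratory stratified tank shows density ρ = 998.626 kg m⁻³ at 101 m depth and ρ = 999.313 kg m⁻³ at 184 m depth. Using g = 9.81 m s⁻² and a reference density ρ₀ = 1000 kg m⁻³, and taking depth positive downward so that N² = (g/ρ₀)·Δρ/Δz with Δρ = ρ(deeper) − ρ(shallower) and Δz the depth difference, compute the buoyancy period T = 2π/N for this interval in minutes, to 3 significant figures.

11.6 min

Δρ = 999.313 − 998.626 = 0.687 kg m⁻³ over Δz = 184 − 101 = 83 m.
N² = (9.81/1000) × (0.687/83) = 8.1198 × 10⁻⁵ s⁻².
N = √(8.1198 × 10⁻⁵) = 9.0110 × 10⁻³ rad s⁻¹, so T = 2π/N = 697.28 s = 11.621 min ≈ 11.6 min.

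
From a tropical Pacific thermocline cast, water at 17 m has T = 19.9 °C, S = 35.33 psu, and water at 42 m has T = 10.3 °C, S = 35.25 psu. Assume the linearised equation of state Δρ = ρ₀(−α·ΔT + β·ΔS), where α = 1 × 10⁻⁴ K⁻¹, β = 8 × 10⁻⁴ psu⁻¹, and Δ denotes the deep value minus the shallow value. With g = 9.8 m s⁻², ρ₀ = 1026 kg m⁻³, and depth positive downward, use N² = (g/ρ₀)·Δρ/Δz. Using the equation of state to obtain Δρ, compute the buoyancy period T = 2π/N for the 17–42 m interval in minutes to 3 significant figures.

ΔT = -9.6 K, ΔS = -0.08 psu (deep − shallow).
Δρ/ρ₀ = −αΔT + βΔS = 9.60 × 10⁻⁴ − 6.40 × 10⁻⁵ = 8.96 × 10⁻⁴, so Δρ ≈ 0.9193 kg m⁻³.
N² = (g/ρ₀)·Δρ/Δz = g·(Δρ/ρ₀)/Δz = 9.8 × 8.96 × 10⁻⁴ / 25 = 3.5123 × 10⁻⁴ s⁻².
N = √(3.5123 × 10⁻⁴) = 0.018741 rad s⁻¹ → T = 2π/N = 335.26 s = 5.5877 min ≈ 5.59 min.

5.59 min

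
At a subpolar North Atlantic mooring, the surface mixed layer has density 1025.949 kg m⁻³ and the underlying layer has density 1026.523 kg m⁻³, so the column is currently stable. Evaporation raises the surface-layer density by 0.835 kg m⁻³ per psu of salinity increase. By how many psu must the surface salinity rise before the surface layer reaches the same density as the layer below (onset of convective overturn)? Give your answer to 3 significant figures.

Density deficit of the surface layer: 1026.523 − 1025.949 = 0.574 kg m⁻³.
Required change = 0.574 / 0.835 = 0.687 psu.

0.687 psu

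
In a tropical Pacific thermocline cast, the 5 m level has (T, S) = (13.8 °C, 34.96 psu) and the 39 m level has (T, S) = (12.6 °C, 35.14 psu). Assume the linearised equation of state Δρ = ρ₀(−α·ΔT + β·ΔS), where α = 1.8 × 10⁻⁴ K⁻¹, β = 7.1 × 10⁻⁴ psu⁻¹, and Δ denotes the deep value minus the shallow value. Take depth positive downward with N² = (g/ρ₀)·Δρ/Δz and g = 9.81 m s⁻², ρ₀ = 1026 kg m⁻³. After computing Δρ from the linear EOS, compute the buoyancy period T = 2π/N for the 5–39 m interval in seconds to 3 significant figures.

ΔT = -1.2 K, ΔS = +0.18 psu (deep − shallow).
Δρ/ρ₀ = −αΔT + βΔS = 2.16 × 10⁻⁴ + 1.278 × 10⁻⁴ = 3.438 × 10⁻⁴, so Δρ ≈ 0.3527 kg m⁻³.
N² = (g/ρ₀)·Δρ/Δz = g·(Δρ/ρ₀)/Δz = 9.81 × 3.438 × 10⁻⁴ / 34 = 9.9196 × 10⁻⁵ s⁻².
N = √(9.9196 × 10⁻⁵) = 9.9597 × 10⁻³ rad s⁻¹ → T = 2π/N = 630.86 s ≈ 631 s.

631 s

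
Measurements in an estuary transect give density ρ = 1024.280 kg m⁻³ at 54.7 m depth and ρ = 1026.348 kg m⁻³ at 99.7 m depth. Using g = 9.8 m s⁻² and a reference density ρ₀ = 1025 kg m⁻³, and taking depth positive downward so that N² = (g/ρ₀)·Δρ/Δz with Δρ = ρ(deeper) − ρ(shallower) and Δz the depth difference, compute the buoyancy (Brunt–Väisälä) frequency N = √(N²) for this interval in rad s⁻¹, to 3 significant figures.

Δρ = 1026.348 − 1024.280 = 2.068 kg m⁻³ over Δz = 99.7 − 54.7 = 45 m.
N² = (9.8/1025) × (2.068/45) = 4.3938 × 10⁻⁴ s⁻².
N = √(4.3938 × 10⁻⁴) = 0.020961 rad s⁻¹ ≈ 0.0210 rad s⁻¹.

0.0210 rad s⁻¹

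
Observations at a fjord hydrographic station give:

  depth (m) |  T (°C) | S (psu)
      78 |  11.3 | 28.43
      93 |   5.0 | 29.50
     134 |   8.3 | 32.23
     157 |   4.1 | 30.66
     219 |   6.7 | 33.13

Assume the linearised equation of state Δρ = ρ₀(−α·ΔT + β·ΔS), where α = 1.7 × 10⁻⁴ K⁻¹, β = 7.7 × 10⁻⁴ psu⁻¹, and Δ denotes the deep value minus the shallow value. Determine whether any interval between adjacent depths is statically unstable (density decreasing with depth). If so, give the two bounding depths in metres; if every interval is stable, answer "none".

134–157 m

Evaluate Δρ/ρ₀ = −αΔT + βΔS across each adjacent pair:
  78–93 m: −αΔT+βΔS = −(1.7 × 10⁻⁴)(-6.3)+(7.7 × 10⁻⁴)(+1.07) = 1.9 × 10⁻³ → stable
  93–134 m: −αΔT+βΔS = −(1.7 × 10⁻⁴)(+3.3)+(7.7 × 10⁻⁴)(+2.73) = 1.5 × 10⁻³ → stable
  134–157 m: −αΔT+βΔS = −(1.7 × 10⁻⁴)(-4.2)+(7.7 × 10⁻⁴)(-1.57) = -4.9 × 10⁻⁴ → UNSTABLE
  157–219 m: −αΔT+βΔS = −(1.7 × 10⁻⁴)(+2.6)+(7.7 × 10⁻⁴)(+2.47) = 1.5 × 10⁻³ → stable
The 134–157 m interval has Δρ < 0: lighter water underlies denser water.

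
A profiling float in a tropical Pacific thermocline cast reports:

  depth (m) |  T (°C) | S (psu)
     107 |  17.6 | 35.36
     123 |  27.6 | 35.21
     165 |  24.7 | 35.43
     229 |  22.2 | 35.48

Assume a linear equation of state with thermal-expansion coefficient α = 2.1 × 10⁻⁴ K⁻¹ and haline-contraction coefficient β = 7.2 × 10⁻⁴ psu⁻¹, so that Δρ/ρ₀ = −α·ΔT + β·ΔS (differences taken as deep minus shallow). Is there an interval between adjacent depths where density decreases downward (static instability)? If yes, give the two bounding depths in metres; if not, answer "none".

107–123 m

Evaluate Δρ/ρ₀ = −αΔT + βΔS across each adjacent pair:
  107–123 m: −αΔT+βΔS = −(2.1 × 10⁻⁴)(+10.0)+(7.2 × 10⁻⁴)(-0.15) = -2.2 × 10⁻³ → UNSTABLE
  123–165 m: −αΔT+βΔS = −(2.1 × 10⁻⁴)(-2.9)+(7.2 × 10⁻⁴)(+0.22) = 7.7 × 10⁻⁴ → stable
  165–229 m: −αΔT+βΔS = −(2.1 × 10⁻⁴)(-2.5)+(7.2 × 10⁻⁴)(+0.05) = 5.6 × 10⁻⁴ → stable
The 107–123 m interval has Δρ < 0: lighter water underlies denser water.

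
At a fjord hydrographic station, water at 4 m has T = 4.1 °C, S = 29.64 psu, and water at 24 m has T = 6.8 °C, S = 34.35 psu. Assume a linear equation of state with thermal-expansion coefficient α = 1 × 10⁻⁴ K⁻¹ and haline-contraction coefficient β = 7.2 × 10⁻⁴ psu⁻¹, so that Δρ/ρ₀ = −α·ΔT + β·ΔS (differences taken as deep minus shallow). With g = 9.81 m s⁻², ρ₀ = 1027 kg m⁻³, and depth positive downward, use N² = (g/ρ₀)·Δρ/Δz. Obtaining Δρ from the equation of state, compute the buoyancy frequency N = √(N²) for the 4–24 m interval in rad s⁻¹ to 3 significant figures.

ΔT = +2.7 K, ΔS = +4.71 psu (deep − shallow).
Δρ/ρ₀ = −αΔT + βΔS = -2.70 × 10⁻⁴ + 3.3912 × 10⁻³ = 3.1212 × 10⁻³, so Δρ ≈ 3.205 kg m⁻³.
N² = (g/ρ₀)·Δρ/Δz = g·(Δρ/ρ₀)/Δz = 9.81 × 3.1212 × 10⁻³ / 20 = 1.5309 × 10⁻³ s⁻².
N = √(1.5309 × 10⁻³) = 0.039127 rad s⁻¹ ≈ 0.0391 rad s⁻¹.

0.0391 rad s⁻¹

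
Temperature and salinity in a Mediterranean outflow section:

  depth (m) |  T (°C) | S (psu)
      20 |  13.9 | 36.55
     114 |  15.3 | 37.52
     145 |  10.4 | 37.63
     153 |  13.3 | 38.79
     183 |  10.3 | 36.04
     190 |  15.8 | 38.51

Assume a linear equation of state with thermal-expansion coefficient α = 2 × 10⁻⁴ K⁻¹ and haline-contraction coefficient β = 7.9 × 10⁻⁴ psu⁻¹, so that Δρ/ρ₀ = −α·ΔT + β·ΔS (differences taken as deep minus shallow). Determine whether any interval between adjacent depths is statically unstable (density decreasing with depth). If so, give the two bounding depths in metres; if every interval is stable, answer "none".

Evaluate Δρ/ρ₀ = −αΔT + βΔS across each adjacent pair:
  20–114 m: −αΔT+βΔS = −(2 × 10⁻⁴)(+1.4)+(7.9 × 10⁻⁴)(+0.97) = 4.9 × 10⁻⁴ → stable
  114–145 m: −αΔT+βΔS = −(2 × 10⁻⁴)(-4.9)+(7.9 × 10⁻⁴)(+0.11) = 1.1 × 10⁻³ → stable
  145–153 m: −αΔT+βΔS = −(2 × 10⁻⁴)(+2.9)+(7.9 × 10⁻⁴)(+1.16) = 3.4 × 10⁻⁴ → stable
  153–183 m: −αΔT+βΔS = −(2 × 10⁻⁴)(-3.0)+(7.9 × 10⁻⁴)(-2.75) = -1.6 × 10⁻³ → UNSTABLE
  183–190 m: −αΔT+βΔS = −(2 × 10⁻⁴)(+5.5)+(7.9 × 10⁻⁴)(+2.47) = 8.5 × 10⁻⁴ → stable
The 153–183 m interval has Δρ < 0: lighter water underlies denser water.

153–183 m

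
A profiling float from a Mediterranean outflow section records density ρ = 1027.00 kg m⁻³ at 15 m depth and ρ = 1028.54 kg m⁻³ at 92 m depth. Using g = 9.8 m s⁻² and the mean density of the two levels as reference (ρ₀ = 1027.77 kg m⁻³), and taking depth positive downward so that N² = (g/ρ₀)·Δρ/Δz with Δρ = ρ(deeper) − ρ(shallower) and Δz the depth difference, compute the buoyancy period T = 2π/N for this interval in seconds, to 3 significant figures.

Δρ = 1028.54 − 1027.00 = 1.54 kg m⁻³ over Δz = 92 − 15 = 77 m.
N² = (9.8/1027.77) × (1.54/77) = 1.9070 × 10⁻⁴ s⁻².
N = √(1.9070 × 10⁻⁴) = 0.013809 rad s⁻¹, so T = 2π/N = 455.01 s ≈ 455 s.
A positive N² confirms static stability across the interval.

455 s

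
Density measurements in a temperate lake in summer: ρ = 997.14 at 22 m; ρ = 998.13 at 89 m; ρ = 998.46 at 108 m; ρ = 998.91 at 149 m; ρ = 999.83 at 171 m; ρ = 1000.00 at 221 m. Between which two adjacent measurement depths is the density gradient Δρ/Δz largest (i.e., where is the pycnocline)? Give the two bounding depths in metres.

149–171 m

Compute the density gradient over each adjacent pair:
  22–89 m: Δρ/Δz = 0.99/67 = 0.015 kg m⁻⁴
  89–108 m: Δρ/Δz = 0.33/19 = 0.017 kg m⁻⁴
  108–149 m: Δρ/Δz = 0.45/41 = 0.011 kg m⁻⁴
  149–171 m: Δρ/Δz = 0.92/22 = 0.042 kg m⁻⁴
  171–221 m: Δρ/Δz = 0.17/50 = 3.4 × 10⁻³ kg m⁻⁴
The largest gradient is in the 149–171 m interval — the pycnocline.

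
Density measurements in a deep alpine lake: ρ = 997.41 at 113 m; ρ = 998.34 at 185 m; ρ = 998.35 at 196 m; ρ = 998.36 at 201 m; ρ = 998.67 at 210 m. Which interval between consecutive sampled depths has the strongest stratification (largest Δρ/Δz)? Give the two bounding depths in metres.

201–210 m

Compute the density gradient over each adjacent pair:
  113–185 m: Δρ/Δz = 0.93/72 = 0.013 kg m⁻⁴
  185–196 m: Δρ/Δz = 0.01/11 = 9.1 × 10⁻⁴ kg m⁻⁴
  196–201 m: Δρ/Δz = 0.01/5 = 2.0 × 10⁻³ kg m⁻⁴
  201–210 m: Δρ/Δz = 0.31/9 = 0.034 kg m⁻⁴
The largest gradient is in the 201–210 m interval — the pycnocline.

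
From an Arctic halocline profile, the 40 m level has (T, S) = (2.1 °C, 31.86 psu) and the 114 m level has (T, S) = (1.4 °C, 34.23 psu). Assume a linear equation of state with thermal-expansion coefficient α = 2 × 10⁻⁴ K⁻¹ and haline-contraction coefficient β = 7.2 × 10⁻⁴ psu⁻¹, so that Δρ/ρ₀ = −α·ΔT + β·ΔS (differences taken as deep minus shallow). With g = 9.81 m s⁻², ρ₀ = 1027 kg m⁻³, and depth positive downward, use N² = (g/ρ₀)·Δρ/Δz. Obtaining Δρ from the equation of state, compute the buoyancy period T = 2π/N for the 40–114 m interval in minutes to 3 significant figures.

6.69 min

ΔT = -0.7 K, ΔS = +2.37 psu (deep − shallow).
Δρ/ρ₀ = −αΔT + βΔS = 1.40 × 10⁻⁴ + 1.7064 × 10⁻³ = 1.8464 × 10⁻³, so Δρ ≈ 1.896 kg m⁻³.
N² = (g/ρ₀)·Δρ/Δz = g·(Δρ/ρ₀)/Δz = 9.81 × 1.8464 × 10⁻³ / 74 = 2.4477 × 10⁻⁴ s⁻².
N = √(2.4477 × 10⁻⁴) = 0.015645 rad s⁻¹ → T = 2π/N = 401.61 s = 6.6935 min ≈ 6.69 min.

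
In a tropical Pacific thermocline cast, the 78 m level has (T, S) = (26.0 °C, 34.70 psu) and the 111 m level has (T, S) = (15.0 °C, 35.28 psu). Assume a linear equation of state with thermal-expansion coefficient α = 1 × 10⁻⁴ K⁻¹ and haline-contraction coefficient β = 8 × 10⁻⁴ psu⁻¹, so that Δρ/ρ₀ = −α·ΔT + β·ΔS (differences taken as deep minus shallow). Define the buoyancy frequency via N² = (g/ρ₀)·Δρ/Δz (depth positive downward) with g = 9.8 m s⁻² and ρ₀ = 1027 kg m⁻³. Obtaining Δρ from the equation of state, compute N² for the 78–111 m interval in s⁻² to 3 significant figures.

4.64 × 10⁻⁴ s⁻²

ΔT = -11.0 K, ΔS = +0.58 psu (deep − shallow).
Δρ/ρ₀ = −αΔT + βΔS = 1.10 × 10⁻³ + 4.64 × 10⁻⁴ = 1.564 × 10⁻³, so Δρ ≈ 1.606 kg m⁻³.
N² = (g/ρ₀)·Δρ/Δz = g·(Δρ/ρ₀)/Δz = 9.8 × 1.564 × 10⁻³ / 33 = 4.6446 × 10⁻⁴ s⁻² ≈ 4.64 × 10⁻⁴ s⁻².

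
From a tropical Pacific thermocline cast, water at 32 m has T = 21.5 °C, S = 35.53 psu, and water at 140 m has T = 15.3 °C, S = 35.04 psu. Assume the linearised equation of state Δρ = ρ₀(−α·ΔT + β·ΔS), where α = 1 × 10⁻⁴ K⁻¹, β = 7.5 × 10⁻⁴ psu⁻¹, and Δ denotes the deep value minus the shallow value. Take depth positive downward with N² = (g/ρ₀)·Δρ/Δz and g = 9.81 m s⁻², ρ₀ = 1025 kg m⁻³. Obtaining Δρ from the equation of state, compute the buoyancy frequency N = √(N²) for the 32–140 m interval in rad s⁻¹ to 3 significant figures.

4.79 × 10⁻³ rad s⁻¹

ΔT = -6.2 K, ΔS = -0.49 psu (deep − shallow).
Δρ/ρ₀ = −αΔT + βΔS = 6.20 × 10⁻⁴ − 3.675 × 10⁻⁴ = 2.525 × 10⁻⁴, so Δρ ≈ 0.2588 kg m⁻³.
N² = (g/ρ₀)·Δρ/Δz = g·(Δρ/ρ₀)/Δz = 9.81 × 2.525 × 10⁻⁴ / 108 = 2.2935 × 10⁻⁵ s⁻².
N = √(2.2935 × 10⁻⁵) = 4.7891 × 10⁻³ rad s⁻¹ ≈ 4.79 × 10⁻³ rad s⁻¹.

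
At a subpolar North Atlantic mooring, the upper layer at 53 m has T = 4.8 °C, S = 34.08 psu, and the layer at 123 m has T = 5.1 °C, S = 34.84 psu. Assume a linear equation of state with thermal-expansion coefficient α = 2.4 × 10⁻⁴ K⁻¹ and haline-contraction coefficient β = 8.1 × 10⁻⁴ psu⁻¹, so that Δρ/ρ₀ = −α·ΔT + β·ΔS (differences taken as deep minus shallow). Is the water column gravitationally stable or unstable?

stable

ΔT = 5.1 − 4.8 = +0.3 K and ΔS = 34.84 − 34.08 = +0.76 psu (deep − shallow).
−αΔT = -7.20 × 10⁻⁵; βΔS = 6.156 × 10⁻⁴; sum Δρ/ρ₀ = 5.436 × 10⁻⁴.
Δρ/ρ₀ > 0, so Δρ > 0: deeper water is denser → statically stable.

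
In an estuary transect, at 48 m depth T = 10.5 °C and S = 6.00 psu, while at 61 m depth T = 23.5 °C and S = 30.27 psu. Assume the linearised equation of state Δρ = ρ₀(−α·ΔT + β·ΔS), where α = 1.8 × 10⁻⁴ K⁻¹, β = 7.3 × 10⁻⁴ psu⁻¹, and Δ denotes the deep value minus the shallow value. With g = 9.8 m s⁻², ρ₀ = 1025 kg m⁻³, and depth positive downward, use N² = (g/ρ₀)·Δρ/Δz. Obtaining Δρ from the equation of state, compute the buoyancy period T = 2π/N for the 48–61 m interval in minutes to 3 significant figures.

0.973 min

ΔT = +13.0 K, ΔS = +24.27 psu (deep − shallow).
Δρ/ρ₀ = −αΔT + βΔS = -2.34 × 10⁻³ + 0.0177171 = 0.0153771, so Δρ ≈ 15.76 kg m⁻³.
N² = (g/ρ₀)·Δρ/Δz = g·(Δρ/ρ₀)/Δz = 9.8 × 0.0153771 / 13 = 0.011592 s⁻².
N = √(0.011592) = 0.10767 rad s⁻¹ → T = 2π/N = 58.356 s = 0.97260 min ≈ 0.973 min.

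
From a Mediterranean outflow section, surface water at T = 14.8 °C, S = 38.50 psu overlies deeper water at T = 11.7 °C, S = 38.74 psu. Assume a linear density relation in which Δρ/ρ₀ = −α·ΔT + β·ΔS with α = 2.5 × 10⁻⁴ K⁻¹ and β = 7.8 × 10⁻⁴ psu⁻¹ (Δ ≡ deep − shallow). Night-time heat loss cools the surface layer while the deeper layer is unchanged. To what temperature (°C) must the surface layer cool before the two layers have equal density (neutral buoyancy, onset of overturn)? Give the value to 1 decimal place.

Neutral buoyancy requires Δρ = 0, i.e. −α(T_deep − T_surf′) + β(S_deep − S_surf) = 0.
T_surf′ = T_deep − (β/α)·ΔS = 11.7 − (7.8 × 10⁻⁴/2.5 × 10⁻⁴)·(+0.24) = 10.951 °C.
Cooling required: 14.8 − (10.951) = 3.849 °C.

11.0 °C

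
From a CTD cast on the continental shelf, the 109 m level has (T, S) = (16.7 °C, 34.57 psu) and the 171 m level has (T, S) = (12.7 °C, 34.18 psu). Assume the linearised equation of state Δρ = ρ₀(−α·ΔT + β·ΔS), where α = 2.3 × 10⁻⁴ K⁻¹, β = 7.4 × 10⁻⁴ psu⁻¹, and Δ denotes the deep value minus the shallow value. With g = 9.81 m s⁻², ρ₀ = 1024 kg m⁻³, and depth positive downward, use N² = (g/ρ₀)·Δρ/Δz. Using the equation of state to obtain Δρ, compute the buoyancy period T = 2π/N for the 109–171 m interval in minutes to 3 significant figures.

10.5 min

ΔT = -4.0 K, ΔS = -0.39 psu (deep − shallow).
Δρ/ρ₀ = −αΔT + βΔS = 9.20 × 10⁻⁴ − 2.886 × 10⁻⁴ = 6.314 × 10⁻⁴, so Δρ ≈ 0.6466 kg m⁻³.
N² = (g/ρ₀)·Δρ/Δz = g·(Δρ/ρ₀)/Δz = 9.81 × 6.314 × 10⁻⁴ / 62 = 9.9904 × 10⁻⁵ s⁻².
N = √(9.9904 × 10⁻⁵) = 9.9952 × 10⁻³ rad s⁻¹ → T = 2π/N = 628.62 s = 10.477 min ≈ 10.5 min.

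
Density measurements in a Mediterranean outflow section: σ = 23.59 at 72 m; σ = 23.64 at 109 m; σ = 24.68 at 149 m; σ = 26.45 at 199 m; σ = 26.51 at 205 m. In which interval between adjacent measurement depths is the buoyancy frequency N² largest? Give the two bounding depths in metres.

149–199 m

Compute the density gradient over each adjacent pair:
  72–109 m: Δρ/Δz = 0.05/37 = 1.4 × 10⁻³ kg m⁻⁴
  109–149 m: Δρ/Δz = 1.04/40 = 0.026 kg m⁻⁴
  149–199 m: Δρ/Δz = 1.77/50 = 0.035 kg m⁻⁴
  199–205 m: Δρ/Δz = 0.06/6 = 0.010 kg m⁻⁴
The largest gradient is in the 149–199 m interval — the pycnocline.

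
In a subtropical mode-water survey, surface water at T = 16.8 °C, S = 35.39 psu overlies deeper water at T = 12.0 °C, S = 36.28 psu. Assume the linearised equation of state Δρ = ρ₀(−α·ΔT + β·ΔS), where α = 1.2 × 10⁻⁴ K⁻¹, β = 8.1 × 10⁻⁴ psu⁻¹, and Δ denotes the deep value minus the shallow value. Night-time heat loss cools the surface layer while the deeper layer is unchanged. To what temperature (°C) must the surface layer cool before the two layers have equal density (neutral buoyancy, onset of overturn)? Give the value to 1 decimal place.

Neutral buoyancy requires Δρ = 0, i.e. −α(T_deep − T_surf′) + β(S_deep − S_surf) = 0.
T_surf′ = T_deep − (β/α)·ΔS = 12.0 − (8.1 × 10⁻⁴/1.2 × 10⁻⁴)·(+0.89) = 5.993 °C.
Cooling required: 16.8 − (5.993) = 10.807 °C.

6.0 °C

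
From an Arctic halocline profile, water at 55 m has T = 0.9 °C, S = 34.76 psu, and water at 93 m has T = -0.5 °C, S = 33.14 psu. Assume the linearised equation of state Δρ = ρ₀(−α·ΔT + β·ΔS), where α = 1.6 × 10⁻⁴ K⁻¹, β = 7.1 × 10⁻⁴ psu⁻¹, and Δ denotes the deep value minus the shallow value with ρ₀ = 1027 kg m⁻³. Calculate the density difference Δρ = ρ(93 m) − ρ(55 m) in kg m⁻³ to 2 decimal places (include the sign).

ΔT = -1.4 K, ΔS = -1.62 psu (deep − shallow).
Δρ/ρ₀ = −(1.6 × 10⁻⁴)(-1.4) + (7.1 × 10⁻⁴)(-1.62) = -9.262 × 10⁻⁴.
Δρ = 1027 × (-9.262 × 10⁻⁴) = -0.95 kg m⁻³.
Negative Δρ: lighter below, statically unstable.

-0.95 kg m⁻³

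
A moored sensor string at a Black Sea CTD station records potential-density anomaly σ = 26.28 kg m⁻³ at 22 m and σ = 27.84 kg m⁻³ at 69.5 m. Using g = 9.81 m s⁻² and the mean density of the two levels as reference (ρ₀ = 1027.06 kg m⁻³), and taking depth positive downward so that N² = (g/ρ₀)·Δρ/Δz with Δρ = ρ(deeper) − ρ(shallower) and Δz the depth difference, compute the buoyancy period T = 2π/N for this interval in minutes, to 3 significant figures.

Δρ = 1027.84 − 1026.28 = 1.56 kg m⁻³ over Δz = 69.5 − 22 = 47.5 m.
N² = (9.81/1027.06) × (1.56/47.5) = 3.1369 × 10⁻⁴ s⁻².
N = √(3.1369 × 10⁻⁴) = 0.017711 rad s⁻¹, so T = 2π/N = 354.76 s = 5.9127 min ≈ 5.91 min.
A positive N² confirms static stability across the interval.

5.91 min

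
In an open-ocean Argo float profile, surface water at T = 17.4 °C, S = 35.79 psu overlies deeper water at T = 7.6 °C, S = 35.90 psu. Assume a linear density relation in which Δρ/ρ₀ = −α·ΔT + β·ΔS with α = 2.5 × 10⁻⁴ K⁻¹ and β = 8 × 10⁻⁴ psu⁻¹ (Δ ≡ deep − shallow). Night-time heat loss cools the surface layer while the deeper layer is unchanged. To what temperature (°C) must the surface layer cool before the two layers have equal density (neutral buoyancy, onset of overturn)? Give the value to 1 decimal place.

Neutral buoyancy requires Δρ = 0, i.e. −α(T_deep − T_surf′) + β(S_deep − S_surf) = 0.
T_surf′ = T_deep − (β/α)·ΔS = 7.6 − (8 × 10⁻⁴/2.5 × 10⁻⁴)·(+0.11) = 7.248 °C.
Cooling required: 17.4 − (7.248) = 10.152 °C.

7.2 °C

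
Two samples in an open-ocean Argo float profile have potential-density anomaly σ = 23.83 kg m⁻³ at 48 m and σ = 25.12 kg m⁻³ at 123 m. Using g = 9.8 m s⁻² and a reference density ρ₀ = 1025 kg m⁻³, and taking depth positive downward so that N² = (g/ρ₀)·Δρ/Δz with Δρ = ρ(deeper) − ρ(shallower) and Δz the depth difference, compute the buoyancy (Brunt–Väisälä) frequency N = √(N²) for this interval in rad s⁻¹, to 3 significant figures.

Δρ = 1025.12 − 1023.83 = 1.29 kg m⁻³ over Δz = 123 − 48 = 75 m.
N² = (9.8/1025) × (1.29/75) = 1.6445 × 10⁻⁴ s⁻².
N = √(1.6445 × 10⁻⁴) = 0.012824 rad s⁻¹ ≈ 0.0128 rad s⁻¹.

0.0128 rad s⁻¹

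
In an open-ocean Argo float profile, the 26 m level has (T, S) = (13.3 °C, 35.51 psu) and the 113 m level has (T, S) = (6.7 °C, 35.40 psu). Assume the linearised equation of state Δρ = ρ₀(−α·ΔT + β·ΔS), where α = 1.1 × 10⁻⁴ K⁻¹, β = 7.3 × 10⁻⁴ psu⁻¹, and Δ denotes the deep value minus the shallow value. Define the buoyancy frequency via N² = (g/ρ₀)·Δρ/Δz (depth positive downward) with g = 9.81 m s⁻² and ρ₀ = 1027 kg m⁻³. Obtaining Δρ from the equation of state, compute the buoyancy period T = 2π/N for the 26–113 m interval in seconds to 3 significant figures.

736 s

ΔT = -6.6 K, ΔS = -0.11 psu (deep − shallow).
Δρ/ρ₀ = −αΔT + βΔS = 7.26 × 10⁻⁴ − 8.03 × 10⁻⁵ = 6.457 × 10⁻⁴, so Δρ ≈ 0.6631 kg m⁻³.
N² = (g/ρ₀)·Δρ/Δz = g·(Δρ/ρ₀)/Δz = 9.81 × 6.457 × 10⁻⁴ / 87 = 7.2808 × 10⁻⁵ s⁻².
N = √(7.2808 × 10⁻⁵) = 8.5328 × 10⁻³ rad s⁻¹ → T = 2π/N = 736.36 s ≈ 736 s.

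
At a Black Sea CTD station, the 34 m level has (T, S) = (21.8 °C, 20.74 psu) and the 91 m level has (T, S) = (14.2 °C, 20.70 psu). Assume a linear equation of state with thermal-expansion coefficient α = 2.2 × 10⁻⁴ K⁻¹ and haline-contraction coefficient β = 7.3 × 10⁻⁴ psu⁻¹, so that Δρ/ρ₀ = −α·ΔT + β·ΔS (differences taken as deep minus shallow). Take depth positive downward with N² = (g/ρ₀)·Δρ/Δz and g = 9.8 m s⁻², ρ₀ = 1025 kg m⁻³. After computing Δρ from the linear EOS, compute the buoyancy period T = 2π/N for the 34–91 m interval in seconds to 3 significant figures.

374 s

ΔT = -7.6 K, ΔS = -0.04 psu (deep − shallow).
Δρ/ρ₀ = −αΔT + βΔS = 1.672 × 10⁻³ − 2.92 × 10⁻⁵ = 1.6428 × 10⁻³, so Δρ ≈ 1.684 kg m⁻³.
N² = (g/ρ₀)·Δρ/Δz = g·(Δρ/ρ₀)/Δz = 9.8 × 1.6428 × 10⁻³ / 57 = 2.8245 × 10⁻⁴ s⁻².
N = √(2.8245 × 10⁻⁴) = 0.016806 rad s⁻¹ → T = 2π/N = 373.87 s ≈ 374 s.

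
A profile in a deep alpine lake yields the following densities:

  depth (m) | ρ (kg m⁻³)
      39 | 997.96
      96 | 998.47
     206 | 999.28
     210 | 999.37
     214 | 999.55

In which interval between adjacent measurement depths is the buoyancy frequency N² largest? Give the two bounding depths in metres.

Compute the density gradient over each adjacent pair:
  39–96 m: Δρ/Δz = 0.51/57 = 8.9 × 10⁻³ kg m⁻⁴
  96–206 m: Δρ/Δz = 0.81/110 = 7.4 × 10⁻³ kg m⁻⁴
  206–210 m: Δρ/Δz = 0.09/4 = 0.022 kg m⁻⁴
  210–214 m: Δρ/Δz = 0.18/4 = 0.045 kg m⁻⁴
The largest gradient is in the 210–214 m interval — the pycnocline.

210–214 m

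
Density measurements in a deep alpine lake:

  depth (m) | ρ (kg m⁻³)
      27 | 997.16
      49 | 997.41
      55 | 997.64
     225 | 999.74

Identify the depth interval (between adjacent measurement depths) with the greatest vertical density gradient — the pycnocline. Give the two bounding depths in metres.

49–55 m

Compute the density gradient over each adjacent pair:
  27–49 m: Δρ/Δz = 0.25/22 = 0.011 kg m⁻⁴
  49–55 m: Δρ/Δz = 0.23/6 = 0.038 kg m⁻⁴
  55–225 m: Δρ/Δz = 2.10/170 = 0.012 kg m⁻⁴
The largest gradient is in the 49–55 m interval — the pycnocline.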